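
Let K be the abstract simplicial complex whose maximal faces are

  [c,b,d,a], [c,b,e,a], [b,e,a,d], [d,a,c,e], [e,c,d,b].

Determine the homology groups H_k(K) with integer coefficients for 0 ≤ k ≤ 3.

K has 5 vertices, 10 edges, 10 triangles, 5 3-simplices.
rank ∂_0 = 0, rank ∂_1 = 4 ⇒ b_0 = 5 − 0 − 4 = 1; all invariant factors of ∂_1 are 1 so no torsion. So H_0 ≅ Z.
rank ∂_1 = 4, rank ∂_2 = 6 ⇒ b_1 = 10 − 4 − 6 = 0; all invariant factors of ∂_2 are 1 so no torsion. So H_1 ≅ 0.
rank ∂_2 = 6, rank ∂_3 = 4 ⇒ b_2 = 10 − 6 − 4 = 0; all invariant factors of ∂_3 are 1 so no torsion. So H_2 ≅ 0.
rank ∂_3 = 4, rank ∂_4 = 0 ⇒ b_3 = 5 − 4 − 0 = 1. So H_3 ≅ Z.

H_0 = Z,  H_1 = 0,  H_2 = 0,  H_3 = Z.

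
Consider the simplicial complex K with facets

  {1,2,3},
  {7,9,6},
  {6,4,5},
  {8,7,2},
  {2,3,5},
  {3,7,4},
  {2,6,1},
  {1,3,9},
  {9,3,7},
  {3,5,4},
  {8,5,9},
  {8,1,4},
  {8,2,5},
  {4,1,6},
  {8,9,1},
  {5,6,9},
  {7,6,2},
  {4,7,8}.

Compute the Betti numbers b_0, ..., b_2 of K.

Order the vertices as 1 < 2 < 3 < 4 < 5 < 6 < 7 < 8 < 9. Listing each simplex with vertices in this order, K has dimension 2 with simplices:

  0-simplices (9): [1], [2], [3], [4], [5], [6], [7], [8], [9]
  1-simplices (27): (27 of them)
  2-simplices (18): [1,2,3], [1,2,6], [1,3,9], [1,4,6], [1,4,8], [1,8,9], [2,3,5], [2,5,8], [2,6,7], [2,7,8], [3,4,5], [3,4,7], [3,7,9], [4,5,6], [4,7,8], [5,6,9], [5,8,9], [6,7,9]

so the chain groups are C_0 ≅ Z^9, C_1 ≅ Z^27, C_2 ≅ Z^18.

The boundary map ∂_1: C_1 → C_0 maps an edge to its endpoints' difference, ∂[p,q] = q − p. For instance
  ∂[4,5] = [5] − [4].
This gives a 9×27 integer matrix of rank 8; reducing to Smith normal form yields diagonal entries (1,1,1,1,1,1,1,1).

∂_2: C_2 → C_1 acts by ∂[p,q,r] = [q,r] − [p,r] + [p,q]. For instance
  ∂[3,4,7] = [4,7] − [3,7] + [3,4],
  ∂[2,3,5] = [3,5] − [2,5] + [2,3].
As a 27×18 matrix over Z this has rank 17, with invariant factors (1,1,1,1,1,1,1,1,1,1,1,1,1,1,1,1,1).

Reading off H_k = ker ∂_k / im ∂_{k+1}:

  H_0: rank C_0 − rank ∂_1 = 9 − 8 = 1, and the invariant factors of ∂_1 are all 1, so H_0 ≅ Z.
  H_1: rank ker ∂_1 − rank ∂_2 = (27 − 8) − 17 = 2, and the invariant factors of ∂_2 are all 1, so H_1 ≅ Z^2.
  H_2: rank ker ∂_2 − rank ∂_3 = (18 − 17) − 0 = 1, and there is no ∂_3, so H_2 ≅ Z.

(K is a triangulation of the torus T^2.)

Hence the Betti numbers are b_0 = 1, b_1 = 2, b_2 = 1.

b_0 = 1, b_1 = 2, b_2 = 1.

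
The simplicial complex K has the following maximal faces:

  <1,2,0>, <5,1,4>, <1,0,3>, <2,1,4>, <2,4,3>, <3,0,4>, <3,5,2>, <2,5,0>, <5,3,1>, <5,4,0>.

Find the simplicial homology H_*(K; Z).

Take the total order 0 < 1 < 2 < 3 < 4 < 5 on the vertex set. Then K (dimension 2) consists of the simplices:

  0-simplices (6): [0], [1], [2], [3], [4], [5]
  1-simplices (15): [0,1], [0,2], [0,3], [0,4], [0,5], [1,2], [1,3], [1,4], [1,5], [2,3], [2,4], [2,5], [3,4], [3,5], [4,5]
  2-simplices (10): [0,1,2], [0,1,3], [0,2,5], [0,3,4], [0,4,5], [1,2,4], [1,3,5], [1,4,5], [2,3,4], [2,3,5]

giving chain groups C_0 ≅ Z^6, C_1 ≅ Z^15, C_2 ≅ Z^10.

The boundary map ∂_1: C_1 → C_0 sends each edge [p,q] (with p < q) to q − p.
This gives a 6×15 integer matrix of rank 5; reducing to Smith normal form yields diagonal entries (1,1,1,1,1).

Boundary ∂_2: C_2 → C_1 acts by ∂[p,q,r] = [q,r] − [p,r] + [p,q]. For instance
  ∂[2,3,4] = [3,4] − [2,4] + [2,3],
  ∂[0,2,5] = [2,5] − [0,5] + [0,2].
This gives a 15×10 integer matrix of rank 10; reducing to Smith normal form yields diagonal entries (1,1,1,1,1,1,1,1,1,2).

Now H_k = ker ∂_k / im ∂_{k+1}, so:

  H_0: rank C_0 − rank ∂_1 = 6 − 5 = 1, and the invariant factors of ∂_1 are all 1, so H_0 ≅ Z.
  H_1: rank ker ∂_1 − rank ∂_2 = (15 − 5) − 10 = 0, and ∂_2 has invariant factor 2 > 1, so H_1 ≅ Z/2.
  H_2: rank ker ∂_2 − rank ∂_3 = (10 − 10) − 0 = 0, and there is no ∂_3, so H_2 ≅ 0.

As a check, the Euler characteristic is 6 − 15 + 10 = 1, which agrees with 1 − 0 + 0 = 1.
(K is a triangulation of the real projective plane RP^2.)

H_0 = Z,  H_1 = Z/2,  H_2 = 0.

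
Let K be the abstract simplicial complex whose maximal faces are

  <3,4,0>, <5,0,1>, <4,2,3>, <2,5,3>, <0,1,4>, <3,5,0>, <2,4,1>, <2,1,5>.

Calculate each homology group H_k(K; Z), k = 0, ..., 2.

H_0 = Z,  H_1 = 0,  H_2 = Z.

Order the vertices as 0 < 1 < 2 < 3 < 4 < 5. Listing each simplex with vertices in this order, K has dimension 2 with simplices:

  0-simplices (6): [0], [1], [2], [3], [4], [5]
  1-simplices (12): [0,1], [0,3], [0,4], [0,5], [1,2], [1,4], [1,5], [2,3], [2,4], [2,5], [3,4], [3,5]
  2-simplices (8): [0,1,4], [0,1,5], [0,3,4], [0,3,5], [1,2,4], [1,2,5], [2,3,4], [2,3,5]

Hence C_0 ≅ Z^6, C_1 ≅ Z^12, C_2 ≅ Z^8.

The boundary map ∂_1: C_1 → C_0 is given by ∂[p,q] = [q] − [p]. For instance
  ∂[0,5] = [5] − [0].
This gives a 6×12 integer matrix of rank 5; reducing to Smith normal form yields diagonal entries (1,1,1,1,1).

The boundary map ∂_2: C_2 → C_1 sends each 2-simplex [p,q,r] to [q,r] − [p,r] + [p,q]. For instance
  ∂[2,3,4] = [3,4] − [2,4] + [2,3],
  ∂[1,2,5] = [2,5] − [1,5] + [1,2].
The 12×8 boundary matrix has rank 7 and Smith normal form diag(1,1,1,1,1,1,1).

From H_k ≅ ker(∂_k) / im(∂_{k+1}) we obtain:

  H_0: rank C_0 − rank ∂_1 = 6 − 5 = 1, and the invariant factors of ∂_1 are all 1, so H_0 = Z.
  H_1: rank ker ∂_1 − rank ∂_2 = (12 − 5) − 7 = 0, and the invariant factors of ∂_2 are all 1, so H_1 = 0.
  H_2: rank ker ∂_2 − rank ∂_3 = (8 − 7) − 0 = 1, and there is no ∂_3, so H_2 = Z.

As a check, the Euler characteristic is 6 − 12 + 8 = 2, which agrees with 1 − 0 + 1 = 2.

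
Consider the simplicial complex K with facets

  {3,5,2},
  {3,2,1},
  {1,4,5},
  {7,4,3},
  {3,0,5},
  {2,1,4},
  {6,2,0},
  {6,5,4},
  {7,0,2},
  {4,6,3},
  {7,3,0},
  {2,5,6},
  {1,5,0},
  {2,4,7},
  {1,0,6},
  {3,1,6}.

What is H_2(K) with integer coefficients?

H_2 ≅ Z.

Take the total order 0 < 1 < 2 < 3 < 4 < 5 < 6 < 7 on the vertex set. Then K (dimension 2) consists of the simplices:

  0-simplices (8): [0], [1], [2], [3], [4], [5], [6], [7]
  1-simplices (24): (24 of them)
  2-simplices (16): [0,1,5], [0,1,6], [0,2,6], [0,2,7], [0,3,5], [0,3,7], [1,2,3], [1,2,4], [1,3,6], [1,4,5], [2,3,5], [2,4,7], [2,5,6], [3,4,6], [3,4,7], [4,5,6]

giving chain groups C_0 ≅ Z^8, C_1 ≅ Z^24, C_2 ≅ Z^16.

Boundary ∂_1: C_1 → C_0 sends each edge [p,q] (with p < q) to q − p. For instance
  ∂[5,6] = [6] − [5].
The resulting 8×24 matrix has rank 7, and its Smith normal form has invariant factors (1,1,1,1,1,1,1).

Boundary ∂_2: C_2 → C_1 sends each 2-simplex [p,q,r] to [q,r] − [p,r] + [p,q]. For instance
  ∂[0,2,7] = [2,7] − [0,7] + [0,2],
  ∂[2,4,7] = [4,7] − [2,7] + [2,4].
This gives a 24×16 integer matrix of rank 15; reducing to Smith normal form yields diagonal entries (1,1,1,1,1,1,1,1,1,1,1,1,1,1,1).

Computing H_k = (kernel of ∂_k) / (image of ∂_{k+1}):

  H_2: rank ker ∂_2 − rank ∂_3 = (16 − 15) − 0 = 1, and there is no ∂_3, so H_2 ≅ Z.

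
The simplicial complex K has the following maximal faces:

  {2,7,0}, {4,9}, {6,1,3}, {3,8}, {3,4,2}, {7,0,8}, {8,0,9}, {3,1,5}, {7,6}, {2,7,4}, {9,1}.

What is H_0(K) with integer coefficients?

We work with the vertex ordering 0 < 1 < 2 < 3 < 4 < 5 < 6 < 7 < 8 < 9. The simplices of K, each written with vertices in increasing order, are:

  0-simplices (10): [0], [1], [2], [3], [4], [5], [6], [7], [8], [9]
  1-simplices (20): [0,2], [0,7], [0,8], [0,9], [1,3], [1,5], [1,6], [1,9], [2,3], [2,4], [2,7], [3,4], [3,5], [3,6], [3,8], [4,7], [4,9], [6,7], [7,8], [8,9]
  2-simplices (7): [0,2,7], [0,7,8], [0,8,9], [1,3,5], [1,3,6], [2,3,4], [2,4,7]

so the chain groups are C_0 ≅ Z^10, C_1 ≅ Z^20, C_2 ≅ Z^7.

Boundary ∂_1: C_1 → C_0 is given by ∂[p,q] = [q] − [p].
The resulting 10×20 matrix has rank 9, and its Smith normal form has invariant factors (1,1,1,1,1,1,1,1,1).

∂_2: C_2 → C_1 acts by ∂[p,q,r] = [q,r] − [p,r] + [p,q]. For instance
  ∂[0,2,7] = [2,7] − [0,7] + [0,2],
  ∂[0,8,9] = [8,9] − [0,9] + [0,8].
The 20×7 boundary matrix has rank 7 and Smith normal form diag(1,1,1,1,1,1,1).

Reading off H_k = ker ∂_k / im ∂_{k+1}:

  H_0: rank C_0 − rank ∂_1 = 10 − 9 = 1, and the invariant factors of ∂_1 are all 1, so H_0 ≅ Z.

H_0 = Z.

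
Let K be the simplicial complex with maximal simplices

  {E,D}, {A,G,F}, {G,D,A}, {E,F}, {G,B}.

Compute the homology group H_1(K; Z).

Fix the vertex order A < B < D < E < F < G and write every simplex with vertices in increasing order. Then dim K = 2 and the simplices of K are:

  0-simplices (6): A, B, D, E, F, G
  1-simplices (8): AD, AF, AG, BG, DE, DG, EF, FG
  2-simplices (2): ADG, AFG

so the chain groups are C_0 ≅ Z^6, C_1 ≅ Z^8, C_2 ≅ Z^2.

The boundary map ∂_1: C_1 → C_0 maps an edge to its endpoints' difference, ∂[p,q] = q − p. For instance
  ∂AD = D − A.
The 6×8 boundary matrix has rank 5 and Smith normal form diag(1,1,1,1,1).

The boundary map ∂_2: C_2 → C_1 maps a triangle to the signed sum of its edges. For instance
  ∂AFG = FG − AG + AF,
  ∂ADG = DG − AG + AD.
As a 8×2 matrix over Z this has rank 2, with invariant factors (1,1).

Now H_k = ker ∂_k / im ∂_{k+1}, so:

  H_1: rank ker ∂_1 − rank ∂_2 = (8 − 5) − 2 = 1, and the invariant factors of ∂_2 are all 1, so H_1 = Z.

H_1 ≅ Z.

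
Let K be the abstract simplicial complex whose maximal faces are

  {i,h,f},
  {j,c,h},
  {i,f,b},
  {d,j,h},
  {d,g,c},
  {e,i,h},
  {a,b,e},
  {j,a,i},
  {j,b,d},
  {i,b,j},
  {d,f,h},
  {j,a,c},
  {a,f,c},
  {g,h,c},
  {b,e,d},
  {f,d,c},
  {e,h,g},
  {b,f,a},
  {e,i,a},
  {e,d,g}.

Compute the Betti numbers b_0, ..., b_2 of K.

Take the total order a < b < c < d < e < f < g < h < i < j on the vertex set. Then K (dimension 2) consists of the simplices:

  0-simplices (10): a, b, c, d, e, f, g, h, i, j
  1-simplices (30): ab, ac, ae, af, ai, aj, bd, be, bf, bi, bj, cd, cf, cg, ch, cj, de, df, dg, dh, dj, eg, eh, ei, fh, fi, gh, hi, hj, ij
  2-simplices (20): abe, abf, acf, acj, aei, aij, bde, bdj, bfi, bij, cdf, cdg, cgh, chj, deg, dfh, dhj, egh, ehi, fhi

Hence C_0 ≅ Z^10, C_1 ≅ Z^30, C_2 ≅ Z^20.

Boundary ∂_1: C_1 → C_0 is given by ∂[p,q] = [q] − [p]. For instance
  ∂ij = j − i.
As a 10×30 matrix over Z this has rank 9, with invariant factors (1,1,1,1,1,1,1,1,1).

Boundary ∂_2: C_2 → C_1 sends each 2-simplex [p,q,r] to [q,r] − [p,r] + [p,q]. For instance
  ∂abe = be − ae + ab,
  ∂bdj = dj − bj + bd.
This gives a 30×20 integer matrix of rank 20; reducing to Smith normal form yields diagonal entries (1,1,1,1,1,1,1,1,1,1,1,1,1,1,1,1,1,1,1,2).

Computing H_k = (kernel of ∂_k) / (image of ∂_{k+1}):

  H_0: rank C_0 − rank ∂_1 = 10 − 9 = 1, and the invariant factors of ∂_1 are all 1, so H_0 = Z.
  H_1: rank ker ∂_1 − rank ∂_2 = (30 − 9) − 20 = 1, and ∂_2 has invariant factor 2 > 1, so H_1 = Z ⊕ Z/2.
  H_2: rank ker ∂_2 − rank ∂_3 = (20 − 20) − 0 = 0, and there is no ∂_3, so H_2 = 0.

Hence the Betti numbers are b_0 = 1, b_1 = 1, b_2 = 0.

b_0 = 1, b_1 = 1, b_2 = 0.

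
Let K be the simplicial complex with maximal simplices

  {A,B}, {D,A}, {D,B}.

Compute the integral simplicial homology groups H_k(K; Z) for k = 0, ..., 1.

H_0 = Z,  H_1 = Z.

Take the total order A < B < D on the vertex set. Then K (dimension 1) consists of the simplices:

  0-simplices (3): A, B, D
  1-simplices (3): AB, AD, BD

giving chain groups C_0 ≅ Z^3, C_1 ≅ Z^3.

Boundary ∂_1: C_1 → C_0 is given by ∂[p,q] = [q] − [p]. For instance
  ∂AD = D − A.
This gives a 3×3 integer matrix of rank 2; reducing to Smith normal form yields diagonal entries (1,1).

Computing H_k = (kernel of ∂_k) / (image of ∂_{k+1}):

  H_0: rank C_0 − rank ∂_1 = 3 − 2 = 1, and the invariant factors of ∂_1 are all 1, so H_0 = Z.
  H_1: rank ker ∂_1 − rank ∂_2 = (3 − 2) − 0 = 1, and there is no ∂_2, so H_1 = Z.

(K is a triangulation of the circle S^1.)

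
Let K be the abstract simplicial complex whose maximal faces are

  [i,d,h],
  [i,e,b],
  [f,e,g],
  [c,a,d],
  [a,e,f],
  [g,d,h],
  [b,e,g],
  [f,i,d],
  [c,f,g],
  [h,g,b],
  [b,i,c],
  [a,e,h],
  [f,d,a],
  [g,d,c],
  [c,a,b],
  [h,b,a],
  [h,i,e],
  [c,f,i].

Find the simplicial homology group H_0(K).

K has 9 vertices, 27 edges, 18 triangles.
rank ∂_0 = 0, rank ∂_1 = 8 ⇒ b_0 = 9 − 0 − 8 = 1; all invariant factors of ∂_1 are 1 so no torsion. So H_0 = Z.

H_0 = Z.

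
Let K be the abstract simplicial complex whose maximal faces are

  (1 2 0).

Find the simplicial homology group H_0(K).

Take the total order 0 < 1 < 2 on the vertex set. Then K (dimension 2) consists of the simplices:

  0-simplices (3): [0], [1], [2]
  1-simplices (3): [0,1], [0,2], [1,2]
  2-simplices (1): [0,1,2]

giving chain groups C_0 ≅ Z^3, C_1 ≅ Z^3, C_2 ≅ Z^1.

∂_1: C_1 → C_0 is given by ∂[p,q] = [q] − [p]. For instance
  ∂[1,2] = [2] − [1].
The 3×3 boundary matrix has rank 2 and Smith normal form diag(1,1).

∂_2: C_2 → C_1 acts by ∂[p,q,r] = [q,r] − [p,r] + [p,q]. For instance
  ∂[0,1,2] = [1,2] − [0,2] + [0,1].
The 3×1 boundary matrix has rank 1 and Smith normal form diag(1).

Reading off H_k = ker ∂_k / im ∂_{k+1}:

  H_0: rank C_0 − rank ∂_1 = 3 − 2 = 1, and the invariant factors of ∂_1 are all 1, so H_0 = Z.

H_0 = Z.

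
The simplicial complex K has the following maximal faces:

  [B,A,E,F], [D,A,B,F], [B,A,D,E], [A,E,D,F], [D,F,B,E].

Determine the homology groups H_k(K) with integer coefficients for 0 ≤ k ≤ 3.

H_0 = Z,  H_1 = 0,  H_2 = 0,  H_3 = Z.

Fix the vertex order A < B < D < E < F and write every simplex with vertices in increasing order. Then dim K = 3 and the simplices of K are:

  0-simplices (5): A, B, D, E, F
  1-simplices (10): AB, AD, AE, AF, BD, BE, BF, DE, DF, EF
  2-simplices (10): ABD, ABE, ABF, ADE, ADF, AEF, BDE, BDF, BEF, DEF
  3-simplices (5): ABDE, ABDF, ABEF, ADEF, BDEF

Hence C_0 ≅ Z^5, C_1 ≅ Z^10, C_2 ≅ Z^10, C_3 ≅ Z^5.

∂_1: C_1 → C_0 is given by ∂[p,q] = [q] − [p].
This gives a 5×10 integer matrix of rank 4; reducing to Smith normal form yields diagonal entries (1,1,1,1).

Boundary ∂_2: C_2 → C_1 sends each 2-simplex [p,q,r] to [q,r] − [p,r] + [p,q]. For instance
  ∂ABD = BD − AD + AB,
  ∂ABF = BF − AF + AB.
The resulting 10×10 matrix has rank 6, and its Smith normal form has invariant factors (1,1,1,1,1,1).

∂_3: C_3 → C_2 sends each 3-simplex σ to the alternating sum Σ_i (−1)^i (σ with its i-th vertex removed). For instance
  ∂ABDE = BDE − ADE + ABE − ABD,
  ∂ADEF = DEF − AEF + ADF − ADE.
This gives a 10×5 integer matrix of rank 4; reducing to Smith normal form yields diagonal entries (1,1,1,1).

Now H_k = ker ∂_k / im ∂_{k+1}, so:

  H_0: rank C_0 − rank ∂_1 = 5 − 4 = 1, and the invariant factors of ∂_1 are all 1, so H_0 = Z.
  H_1: rank ker ∂_1 − rank ∂_2 = (10 − 4) − 6 = 0, and the invariant factors of ∂_2 are all 1, so H_1 = 0.
  H_2: rank ker ∂_2 − rank ∂_3 = (10 − 6) − 4 = 0, and the invariant factors of ∂_3 are all 1, so H_2 = 0.
  H_3: rank ker ∂_3 − rank ∂_4 = (5 − 4) − 0 = 1, and there is no ∂_4, so H_3 = Z.

As a check, the Euler characteristic is 5 − 10 + 10 − 5 = 0, which agrees with 1 − 0 + 0 − 1 = 0.
(K is a triangulation of the 3-sphere S^3.)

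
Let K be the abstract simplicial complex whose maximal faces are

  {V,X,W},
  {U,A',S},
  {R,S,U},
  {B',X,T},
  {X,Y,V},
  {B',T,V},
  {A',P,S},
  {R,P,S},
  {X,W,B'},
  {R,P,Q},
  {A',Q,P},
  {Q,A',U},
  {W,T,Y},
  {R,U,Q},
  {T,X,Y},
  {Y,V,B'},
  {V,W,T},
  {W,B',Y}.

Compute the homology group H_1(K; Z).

We work with the vertex ordering P < Q < R < S < T < U < V < W < X < Y < A' < B'. The simplices of K, each written with vertices in increasing order, are:

  0-simplices (12): [P], [Q], [R], [S], [T], [U], [V], [W], [X], [Y], [A'], [B']
  1-simplices (27): (27 of them)
  2-simplices (18): (18 of them)

Hence C_0 ≅ Z^12, C_1 ≅ Z^27, C_2 ≅ Z^18.

∂_1: C_1 → C_0 is given by ∂[p,q] = [q] − [p]. For instance
  ∂[S,U] = [U] − [S].
As a 12×27 matrix over Z this has rank 10, with invariant factors (1,1,1,1,1,1,1,1,1,1).

The boundary map ∂_2: C_2 → C_1 sends each 2-simplex [p,q,r] to [q,r] − [p,r] + [p,q]. For instance
  ∂[T,V,B'] = [V,B'] − [T,B'] + [T,V],
  ∂[V,Y,B'] = [Y,B'] − [V,B'] + [V,Y].
The 27×18 boundary matrix has rank 17 and Smith normal form diag(1,1,1,1,1,1,1,1,1,1,1,1,1,1,1,1,2).

Now H_k = ker ∂_k / im ∂_{k+1}, so:

  H_1: rank ker ∂_1 − rank ∂_2 = (27 − 10) − 17 = 0, and ∂_2 has invariant factor 2 > 1, so H_1 ≅ Z/2.

H_1 ≅ Z/2.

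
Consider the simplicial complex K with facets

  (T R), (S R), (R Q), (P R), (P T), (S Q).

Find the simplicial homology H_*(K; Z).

H_0 = Z,  H_1 = Z^2.

Fix the vertex order P < Q < R < S < T and write every simplex with vertices in increasing order. Then dim K = 1 and the simplices of K are:

  0-simplices (5): P, Q, R, S, T
  1-simplices (6): PR, PT, QR, QS, RS, RT

Hence C_0 ≅ Z^5, C_1 ≅ Z^6.

The boundary map ∂_1: C_1 → C_0 is given by ∂[p,q] = [q] − [p]. For instance
  ∂QR = R − Q.
As a 5×6 matrix over Z this has rank 4, with invariant factors (1,1,1,1).

Computing H_k = (kernel of ∂_k) / (image of ∂_{k+1}):

  H_0: rank C_0 − rank ∂_1 = 5 − 4 = 1, and the invariant factors of ∂_1 are all 1, so H_0 = Z.
  H_1: rank ker ∂_1 − rank ∂_2 = (6 − 4) − 0 = 2, and there is no ∂_2, so H_1 = Z^2.

As a check, the Euler characteristic is 5 − 6 = -1, which agrees with 1 − 2 = -1.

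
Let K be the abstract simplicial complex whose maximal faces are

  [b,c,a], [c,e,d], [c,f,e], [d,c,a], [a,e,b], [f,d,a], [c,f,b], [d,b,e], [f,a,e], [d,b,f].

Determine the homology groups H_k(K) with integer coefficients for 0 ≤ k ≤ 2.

H_0 ≅ Z,  H_1 ≅ Z/2,  H_2 = 0.

Take the total order a < b < c < d < e < f on the vertex set. Then K (dimension 2) consists of the simplices:

  0-simplices (6): a, b, c, d, e, f
  1-simplices (15): ab, ac, ad, ae, af, bc, bd, be, bf, cd, ce, cf, de, df, ef
  2-simplices (10): abc, abe, acd, adf, aef, bcf, bde, bdf, cde, cef

so the chain groups are C_0 ≅ Z^6, C_1 ≅ Z^15, C_2 ≅ Z^10.

The boundary map ∂_1: C_1 → C_0 is given by ∂[p,q] = [q] − [p]. For instance
  ∂ef = f − e.
The 6×15 boundary matrix has rank 5 and Smith normal form diag(1,1,1,1,1).

Boundary ∂_2: C_2 → C_1 acts by ∂[p,q,r] = [q,r] − [p,r] + [p,q]. For instance
  ∂cde = de − ce + cd,
  ∂acd = cd − ad + ac.
The resulting 15×10 matrix has rank 10, and its Smith normal form has invariant factors (1,1,1,1,1,1,1,1,1,2).

Now H_k = ker ∂_k / im ∂_{k+1}, so:

  H_0: rank C_0 − rank ∂_1 = 6 − 5 = 1, and the invariant factors of ∂_1 are all 1, so H_0 ≅ Z.
  H_1: rank ker ∂_1 − rank ∂_2 = (15 − 5) − 10 = 0, and ∂_2 has invariant factor 2 > 1, so H_1 ≅ Z/2.
  H_2: rank ker ∂_2 − rank ∂_3 = (10 − 10) − 0 = 0, and there is no ∂_3, so H_2 ≅ 0.

(K is a triangulation of the real projective plane RP^2.)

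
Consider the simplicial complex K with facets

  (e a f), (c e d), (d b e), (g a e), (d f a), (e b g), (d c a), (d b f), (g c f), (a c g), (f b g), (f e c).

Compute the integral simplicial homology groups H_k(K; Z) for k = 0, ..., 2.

H_0 = Z,  H_1 = Z/2,  H_2 = 0.

We work with the vertex ordering a < b < c < d < e < f < g. The simplices of K, each written with vertices in increasing order, are:

  0-simplices (7): a, b, c, d, e, f, g
  1-simplices (18): ac, ad, ae, af, ag, bd, be, bf, bg, cd, ce, cf, cg, de, df, ef, eg, fg
  2-simplices (12): acd, acg, adf, aef, aeg, bde, bdf, beg, bfg, cde, cef, cfg

Hence C_0 ≅ Z^7, C_1 ≅ Z^18, C_2 ≅ Z^12.

∂_1: C_1 → C_0 maps an edge to its endpoints' difference, ∂[p,q] = q − p.
The resulting 7×18 matrix has rank 6, and its Smith normal form has invariant factors (1,1,1,1,1,1).

∂_2: C_2 → C_1 sends each 2-simplex [p,q,r] to [q,r] − [p,r] + [p,q]. For instance
  ∂bde = de − be + bd,
  ∂beg = eg − bg + be.
The 18×12 boundary matrix has rank 12 and Smith normal form diag(1,1,1,1,1,1,1,1,1,1,1,2).

From H_k ≅ ker(∂_k) / im(∂_{k+1}) we obtain:

  H_0: rank C_0 − rank ∂_1 = 7 − 6 = 1, and the invariant factors of ∂_1 are all 1, so H_0 = Z.
  H_1: rank ker ∂_1 − rank ∂_2 = (18 − 6) − 12 = 0, and ∂_2 has invariant factor 2 > 1, so H_1 = Z/2.
  H_2: rank ker ∂_2 − rank ∂_3 = (12 − 12) − 0 = 0, and there is no ∂_3, so H_2 = 0.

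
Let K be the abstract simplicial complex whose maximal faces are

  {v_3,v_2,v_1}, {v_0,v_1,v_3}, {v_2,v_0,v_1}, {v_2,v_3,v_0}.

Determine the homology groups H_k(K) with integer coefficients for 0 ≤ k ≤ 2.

H_0 = Z,  H_1 = 0,  H_2 = Z.

Take the total order v_0 < v_1 < v_2 < v_3 on the vertex set. Then K (dimension 2) consists of the simplices:

  0-simplices (4): [v_0], [v_1], [v_2], [v_3]
  1-simplices (6): [v_0,v_1], [v_0,v_2], [v_0,v_3], [v_1,v_2], [v_1,v_3], [v_2,v_3]
  2-simplices (4): [v_0,v_1,v_2], [v_0,v_1,v_3], [v_0,v_2,v_3], [v_1,v_2,v_3]

Hence C_0 ≅ Z^4, C_1 ≅ Z^6, C_2 ≅ Z^4.

∂_1: C_1 → C_0 maps an edge to its endpoints' difference, ∂[p,q] = q − p. For instance
  ∂[v_1,v_2] = [v_2] − [v_1].
The 4×6 boundary matrix has rank 3 and Smith normal form diag(1,1,1).

The boundary map ∂_2: C_2 → C_1 acts by ∂[p,q,r] = [q,r] − [p,r] + [p,q]. For instance
  ∂[v_0,v_2,v_3] = [v_2,v_3] − [v_0,v_3] + [v_0,v_2],
  ∂[v_0,v_1,v_3] = [v_1,v_3] − [v_0,v_3] + [v_0,v_1].
This gives a 6×4 integer matrix of rank 3; reducing to Smith normal form yields diagonal entries (1,1,1).

Now H_k = ker ∂_k / im ∂_{k+1}, so:

  H_0: rank C_0 − rank ∂_1 = 4 − 3 = 1, and the invariant factors of ∂_1 are all 1, so H_0 ≅ Z.
  H_1: rank ker ∂_1 − rank ∂_2 = (6 − 3) − 3 = 0, and the invariant factors of ∂_2 are all 1, so H_1 ≅ 0.
  H_2: rank ker ∂_2 − rank ∂_3 = (4 − 3) − 0 = 1, and there is no ∂_3, so H_2 ≅ Z.

As a check, the Euler characteristic is 4 − 6 + 4 = 2, which agrees with 1 − 0 + 1 = 2.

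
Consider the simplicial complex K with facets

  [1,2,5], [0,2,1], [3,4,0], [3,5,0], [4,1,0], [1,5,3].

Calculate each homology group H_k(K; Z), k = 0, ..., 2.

H_0 ≅ Z,  H_1 ≅ Z,  H_2 = 0.

We work with the vertex ordering 0 < 1 < 2 < 3 < 4 < 5. The simplices of K, each written with vertices in increasing order, are:

  0-simplices (6): [0], [1], [2], [3], [4], [5]
  1-simplices (12): [0,1], [0,2], [0,3], [0,4], [0,5], [1,2], [1,3], [1,4], [1,5], [2,5], [3,4], [3,5]
  2-simplices (6): [0,1,2], [0,1,4], [0,3,4], [0,3,5], [1,2,5], [1,3,5]

giving chain groups C_0 ≅ Z^6, C_1 ≅ Z^12, C_2 ≅ Z^6.

∂_1: C_1 → C_0 maps an edge to its endpoints' difference, ∂[p,q] = q − p. For instance
  ∂[0,5] = [5] − [0].
The 6×12 boundary matrix has rank 5 and Smith normal form diag(1,1,1,1,1).

Boundary ∂_2: C_2 → C_1 acts by ∂[p,q,r] = [q,r] − [p,r] + [p,q]. For instance
  ∂[0,3,5] = [3,5] − [0,5] + [0,3],
  ∂[1,2,5] = [2,5] − [1,5] + [1,2].
The resulting 12×6 matrix has rank 6, and its Smith normal form has invariant factors (1,1,1,1,1,1).

From H_k ≅ ker(∂_k) / im(∂_{k+1}) we obtain:

  H_0: rank C_0 − rank ∂_1 = 6 − 5 = 1, and the invariant factors of ∂_1 are all 1, so H_0 ≅ Z.
  H_1: rank ker ∂_1 − rank ∂_2 = (12 − 5) − 6 = 1, and the invariant factors of ∂_2 are all 1, so H_1 ≅ Z.
  H_2: rank ker ∂_2 − rank ∂_3 = (6 − 6) − 0 = 0, and there is no ∂_3, so H_2 ≅ 0.

(K is a triangulation of the cylinder S^1 x I.)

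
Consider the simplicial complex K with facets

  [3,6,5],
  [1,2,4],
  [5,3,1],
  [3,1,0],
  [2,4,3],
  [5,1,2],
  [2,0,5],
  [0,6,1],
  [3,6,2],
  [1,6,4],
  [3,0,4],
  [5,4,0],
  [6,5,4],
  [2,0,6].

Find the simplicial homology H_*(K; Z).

K has 7 vertices, 21 edges, 14 triangles.
rank ∂_0 = 0, rank ∂_1 = 6 ⇒ b_0 = 7 − 0 − 6 = 1; all invariant factors of ∂_1 are 1 so no torsion. So H_0 ≅ Z.
rank ∂_1 = 6, rank ∂_2 = 13 ⇒ b_1 = 21 − 6 − 13 = 2; all invariant factors of ∂_2 are 1 so no torsion. So H_1 ≅ Z^2.
rank ∂_2 = 13, rank ∂_3 = 0 ⇒ b_2 = 14 − 13 − 0 = 1. So H_2 ≅ Z.

H_0 = Z,  H_1 = Z^2,  H_2 = Z.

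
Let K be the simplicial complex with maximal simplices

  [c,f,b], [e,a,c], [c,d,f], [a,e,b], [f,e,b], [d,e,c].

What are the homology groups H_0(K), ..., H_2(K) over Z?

H_0 ≅ Z,  H_1 ≅ Z,  H_2 = 0.

We work with the vertex ordering a < b < c < d < e < f. The simplices of K, each written with vertices in increasing order, are:

  0-simplices (6): a, b, c, d, e, f
  1-simplices (12): ab, ac, ae, bc, be, bf, cd, ce, cf, de, df, ef
  2-simplices (6): abe, ace, bcf, bef, cde, cdf

giving chain groups C_0 ≅ Z^6, C_1 ≅ Z^12, C_2 ≅ Z^6.

∂_1: C_1 → C_0 is given by ∂[p,q] = [q] − [p].
The 6×12 boundary matrix has rank 5 and Smith normal form diag(1,1,1,1,1).

The boundary map ∂_2: C_2 → C_1 acts by ∂[p,q,r] = [q,r] − [p,r] + [p,q]. For instance
  ∂abe = be − ae + ab,
  ∂bcf = cf − bf + bc.
The resulting 12×6 matrix has rank 6, and its Smith normal form has invariant factors (1,1,1,1,1,1).

Now H_k = ker ∂_k / im ∂_{k+1}, so:

  H_0: rank C_0 − rank ∂_1 = 6 − 5 = 1, and the invariant factors of ∂_1 are all 1, so H_0 ≅ Z.
  H_1: rank ker ∂_1 − rank ∂_2 = (12 − 5) − 6 = 1, and the invariant factors of ∂_2 are all 1, so H_1 ≅ Z.
  H_2: rank ker ∂_2 − rank ∂_3 = (6 − 6) − 0 = 0, and there is no ∂_3, so H_2 ≅ 0.

(K is a triangulation of the cylinder S^1 x I.)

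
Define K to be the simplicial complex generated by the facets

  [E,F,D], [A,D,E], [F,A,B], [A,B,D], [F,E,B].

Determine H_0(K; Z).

We work with the vertex ordering A < B < D < E < F. The simplices of K, each written with vertices in increasing order, are:

  0-simplices (5): A, B, D, E, F
  1-simplices (10): AB, AD, AE, AF, BD, BE, BF, DE, DF, EF
  2-simplices (5): ABD, ABF, ADE, BEF, DEF

Hence C_0 ≅ Z^5, C_1 ≅ Z^10, C_2 ≅ Z^5.

The boundary map ∂_1: C_1 → C_0 sends each edge [p,q] (with p < q) to q − p. For instance
  ∂AF = F − A.
The 5×10 boundary matrix has rank 4 and Smith normal form diag(1,1,1,1).

∂_2: C_2 → C_1 maps a triangle to the signed sum of its edges. For instance
  ∂ABD = BD − AD + AB,
  ∂BEF = EF − BF + BE.
The 10×5 boundary matrix has rank 5 and Smith normal form diag(1,1,1,1,1).

Computing H_k = (kernel of ∂_k) / (image of ∂_{k+1}):

  H_0: rank C_0 − rank ∂_1 = 5 − 4 = 1, and the invariant factors of ∂_1 are all 1, so H_0 ≅ Z.

H_0 ≅ Z.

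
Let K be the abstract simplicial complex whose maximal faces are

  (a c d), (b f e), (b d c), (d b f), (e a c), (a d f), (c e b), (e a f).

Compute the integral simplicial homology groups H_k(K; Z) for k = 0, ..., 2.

Order the vertices as a < b < c < d < e < f. Listing each simplex with vertices in this order, K has dimension 2 with simplices:

  0-simplices (6): a, b, c, d, e, f
  1-simplices (12): ac, ad, ae, af, bc, bd, be, bf, cd, ce, df, ef
  2-simplices (8): acd, ace, adf, aef, bcd, bce, bdf, bef

Hence C_0 ≅ Z^6, C_1 ≅ Z^12, C_2 ≅ Z^8.

Boundary ∂_1: C_1 → C_0 maps an edge to its endpoints' difference, ∂[p,q] = q − p. For instance
  ∂bf = f − b.
As a 6×12 matrix over Z this has rank 5, with invariant factors (1,1,1,1,1).

Boundary ∂_2: C_2 → C_1 maps a triangle to the signed sum of its edges. For instance
  ∂bcd = cd − bd + bc,
  ∂bef = ef − bf + be.
This gives a 12×8 integer matrix of rank 7; reducing to Smith normal form yields diagonal entries (1,1,1,1,1,1,1).

Computing H_k = (kernel of ∂_k) / (image of ∂_{k+1}):

  H_0: rank C_0 − rank ∂_1 = 6 − 5 = 1, and the invariant factors of ∂_1 are all 1, so H_0 ≅ Z.
  H_1: rank ker ∂_1 − rank ∂_2 = (12 − 5) − 7 = 0, and the invariant factors of ∂_2 are all 1, so H_1 ≅ 0.
  H_2: rank ker ∂_2 − rank ∂_3 = (8 − 7) − 0 = 1, and there is no ∂_3, so H_2 ≅ Z.

H_0 = Z,  H_1 = 0,  H_2 = Z.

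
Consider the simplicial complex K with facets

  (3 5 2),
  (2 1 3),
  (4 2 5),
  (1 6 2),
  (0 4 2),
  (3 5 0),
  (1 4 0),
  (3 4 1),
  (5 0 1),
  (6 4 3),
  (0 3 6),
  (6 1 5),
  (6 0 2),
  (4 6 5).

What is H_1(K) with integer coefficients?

H_1 = Z^2.

Take the total order 0 < 1 < 2 < 3 < 4 < 5 < 6 on the vertex set. Then K (dimension 2) consists of the simplices:

  0-simplices (7): [0], [1], [2], [3], [4], [5], [6]
  1-simplices (21): [0,1], [0,2], [0,3], [0,4], [0,5], [0,6], [1,2], [1,3], [1,4], [1,5], [1,6], [2,3], [2,4], [2,5], [2,6], [3,4], [3,5], [3,6], [4,5], [4,6], [5,6]
  2-simplices (14): [0,1,4], [0,1,5], [0,2,4], [0,2,6], [0,3,5], [0,3,6], [1,2,3], [1,2,6], [1,3,4], [1,5,6], [2,3,5], [2,4,5], [3,4,6], [4,5,6]

Hence C_0 ≅ Z^7, C_1 ≅ Z^21, C_2 ≅ Z^14.

The boundary map ∂_1: C_1 → C_0 is given by ∂[p,q] = [q] − [p]. For instance
  ∂[1,2] = [2] − [1].
The resulting 7×21 matrix has rank 6, and its Smith normal form has invariant factors (1,1,1,1,1,1).

The boundary map ∂_2: C_2 → C_1 maps a triangle to the signed sum of its edges. For instance
  ∂[1,2,6] = [2,6] − [1,6] + [1,2],
  ∂[0,1,4] = [1,4] − [0,4] + [0,1].
The 21×14 boundary matrix has rank 13 and Smith normal form diag(1,1,1,1,1,1,1,1,1,1,1,1,1).

From H_k ≅ ker(∂_k) / im(∂_{k+1}) we obtain:

  H_1: rank ker ∂_1 − rank ∂_2 = (21 − 6) − 13 = 2, and the invariant factors of ∂_2 are all 1, so H_1 = Z^2.

(K is a triangulation of the torus T^2.)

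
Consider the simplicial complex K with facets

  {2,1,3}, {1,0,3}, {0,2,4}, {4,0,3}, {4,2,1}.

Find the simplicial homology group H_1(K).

H_1 ≅ Z.

K has 5 vertices, 10 edges, 5 triangles.
rank ∂_1 = 4, rank ∂_2 = 5 ⇒ b_1 = 10 − 4 − 5 = 1; all invariant factors of ∂_2 are 1 so no torsion. So H_1 ≅ Z.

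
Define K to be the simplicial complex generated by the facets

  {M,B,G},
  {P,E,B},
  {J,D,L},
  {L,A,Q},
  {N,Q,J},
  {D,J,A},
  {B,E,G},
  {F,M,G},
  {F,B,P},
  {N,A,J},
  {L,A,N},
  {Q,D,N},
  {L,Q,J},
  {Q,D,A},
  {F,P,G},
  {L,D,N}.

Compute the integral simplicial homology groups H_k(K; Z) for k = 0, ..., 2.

H_0 ≅ Z^2,  H_1 ≅ Z ⊕ Z/2Z,  H_2 = 0.

Take the total order A < B < D < E < F < G < J < L < M < N < P < Q on the vertex set. Then K (dimension 2) consists of the simplices:

  0-simplices (12): A, B, D, E, F, G, J, L, M, N, P, Q
  1-simplices (27): AD, AJ, AL, AN, AQ, BE, BF, BG, BM, BP, DJ, DL, DN, DQ, EG, EP, FG, FM, FP, GM, GP, JL, JN, JQ, LN, LQ, NQ
  2-simplices (16): ADJ, ADQ, AJN, ALN, ALQ, BEG, BEP, BFP, BGM, DJL, DLN, DNQ, FGM, FGP, JLQ, JNQ

Hence C_0 ≅ Z^12, C_1 ≅ Z^27, C_2 ≅ Z^16.

Boundary ∂_1: C_1 → C_0 maps an edge to its endpoints' difference, ∂[p,q] = q − p. For instance
  ∂JQ = Q − J.
The 12×27 boundary matrix has rank 10 and Smith normal form diag(1,1,1,1,1,1,1,1,1,1).

Boundary ∂_2: C_2 → C_1 acts by ∂[p,q,r] = [q,r] − [p,r] + [p,q]. For instance
  ∂BGM = GM − BM + BG,
  ∂JNQ = NQ − JQ + JN.
The 27×16 boundary matrix has rank 16 and Smith normal form diag(1,1,1,1,1,1,1,1,1,1,1,1,1,1,1,2).

Reading off H_k = ker ∂_k / im ∂_{k+1}:

  H_0: rank C_0 − rank ∂_1 = 12 − 10 = 2, and the invariant factors of ∂_1 are all 1, so H_0 = Z^2.
  H_1: rank ker ∂_1 − rank ∂_2 = (27 − 10) − 16 = 1, and ∂_2 has invariant factor 2 > 1, so H_1 = Z ⊕ Z/2Z.
  H_2: rank ker ∂_2 − rank ∂_3 = (16 − 16) − 0 = 0, and there is no ∂_3, so H_2 = 0.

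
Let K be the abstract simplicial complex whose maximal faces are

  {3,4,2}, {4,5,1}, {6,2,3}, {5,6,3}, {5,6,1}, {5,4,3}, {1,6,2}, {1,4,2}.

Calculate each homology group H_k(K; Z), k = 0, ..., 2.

H_0 ≅ Z,  H_1 = 0,  H_2 ≅ Z.

Order the vertices as 1 < 2 < 3 < 4 < 5 < 6. Listing each simplex with vertices in this order, K has dimension 2 with simplices:

  0-simplices (6): [1], [2], [3], [4], [5], [6]
  1-simplices (12): [1,2], [1,4], [1,5], [1,6], [2,3], [2,4], [2,6], [3,4], [3,5], [3,6], [4,5], [5,6]
  2-simplices (8): [1,2,4], [1,2,6], [1,4,5], [1,5,6], [2,3,4], [2,3,6], [3,4,5], [3,5,6]

so the chain groups are C_0 ≅ Z^6, C_1 ≅ Z^12, C_2 ≅ Z^8.

∂_1: C_1 → C_0 maps an edge to its endpoints' difference, ∂[p,q] = q − p. For instance
  ∂[2,6] = [6] − [2].
The resulting 6×12 matrix has rank 5, and its Smith normal form has invariant factors (1,1,1,1,1).

Boundary ∂_2: C_2 → C_1 maps a triangle to the signed sum of its edges. For instance
  ∂[3,4,5] = [4,5] − [3,5] + [3,4],
  ∂[1,2,6] = [2,6] − [1,6] + [1,2].
The resulting 12×8 matrix has rank 7, and its Smith normal form has invariant factors (1,1,1,1,1,1,1).

From H_k ≅ ker(∂_k) / im(∂_{k+1}) we obtain:

  H_0: rank C_0 − rank ∂_1 = 6 − 5 = 1, and the invariant factors of ∂_1 are all 1, so H_0 ≅ Z.
  H_1: rank ker ∂_1 − rank ∂_2 = (12 − 5) − 7 = 0, and the invariant factors of ∂_2 are all 1, so H_1 ≅ 0.
  H_2: rank ker ∂_2 − rank ∂_3 = (8 − 7) − 0 = 1, and there is no ∂_3, so H_2 ≅ Z.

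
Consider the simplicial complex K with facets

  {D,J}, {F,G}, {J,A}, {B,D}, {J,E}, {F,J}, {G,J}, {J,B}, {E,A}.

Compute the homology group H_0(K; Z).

H_0 ≅ Z.

K has 7 vertices, 9 edges.
rank ∂_0 = 0, rank ∂_1 = 6 ⇒ b_0 = 7 − 0 − 6 = 1; all invariant factors of ∂_1 are 1 so no torsion. So H_0 ≅ Z.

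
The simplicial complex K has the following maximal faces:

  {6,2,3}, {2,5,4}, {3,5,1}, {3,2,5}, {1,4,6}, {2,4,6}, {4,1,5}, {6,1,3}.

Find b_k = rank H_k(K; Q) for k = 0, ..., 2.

b_0 = 1, b_1 = 0, b_2 = 1.

Take the total order 1 < 2 < 3 < 4 < 5 < 6 on the vertex set. Then K (dimension 2) consists of the simplices:

  0-simplices (6): [1], [2], [3], [4], [5], [6]
  1-simplices (12): [1,3], [1,4], [1,5], [1,6], [2,3], [2,4], [2,5], [2,6], [3,5], [3,6], [4,5], [4,6]
  2-simplices (8): [1,3,5], [1,3,6], [1,4,5], [1,4,6], [2,3,5], [2,3,6], [2,4,5], [2,4,6]

so the chain groups are C_0 ≅ Z^6, C_1 ≅ Z^12, C_2 ≅ Z^8.

∂_1: C_1 → C_0 sends each edge [p,q] (with p < q) to q − p. For instance
  ∂[2,5] = [5] − [2].
As a 6×12 matrix over Z this has rank 5, with invariant factors (1,1,1,1,1).

∂_2: C_2 → C_1 acts by ∂[p,q,r] = [q,r] − [p,r] + [p,q]. For instance
  ∂[1,4,6] = [4,6] − [1,6] + [1,4],
  ∂[2,4,5] = [4,5] − [2,5] + [2,4].
As a 12×8 matrix over Z this has rank 7, with invariant factors (1,1,1,1,1,1,1).

From H_k ≅ ker(∂_k) / im(∂_{k+1}) we obtain:

  H_0: rank C_0 − rank ∂_1 = 6 − 5 = 1, and the invariant factors of ∂_1 are all 1, so H_0 = Z.
  H_1: rank ker ∂_1 − rank ∂_2 = (12 − 5) − 7 = 0, and the invariant factors of ∂_2 are all 1, so H_1 = 0.
  H_2: rank ker ∂_2 − rank ∂_3 = (8 − 7) − 0 = 1, and there is no ∂_3, so H_2 = Z.

As a check, the Euler characteristic is 6 − 12 + 8 = 2, which agrees with 1 − 0 + 1 = 2.

Hence the Betti numbers are b_0 = 1, b_1 = 0, b_2 = 1.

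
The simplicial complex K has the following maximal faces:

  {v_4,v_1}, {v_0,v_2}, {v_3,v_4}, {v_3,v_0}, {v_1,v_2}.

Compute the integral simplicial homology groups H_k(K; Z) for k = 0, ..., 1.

We work with the vertex ordering v_0 < v_1 < v_2 < v_3 < v_4. The simplices of K, each written with vertices in increasing order, are:

  0-simplices (5): [v_0], [v_1], [v_2], [v_3], [v_4]
  1-simplices (5): [v_0,v_2], [v_0,v_3], [v_1,v_2], [v_1,v_4], [v_3,v_4]

giving chain groups C_0 ≅ Z^5, C_1 ≅ Z^5.

The boundary map ∂_1: C_1 → C_0 sends each edge [p,q] (with p < q) to q − p. For instance
  ∂[v_0,v_3] = [v_3] − [v_0].
The resulting 5×5 matrix has rank 4, and its Smith normal form has invariant factors (1,1,1,1).

Now H_k = ker ∂_k / im ∂_{k+1}, so:

  H_0: rank C_0 − rank ∂_1 = 5 − 4 = 1, and the invariant factors of ∂_1 are all 1, so H_0 = Z.
  H_1: rank ker ∂_1 − rank ∂_2 = (5 − 4) − 0 = 1, and there is no ∂_2, so H_1 = Z.

As a check, the Euler characteristic is 5 − 5 = 0, which agrees with 1 − 1 = 0.
(K is a triangulation of the circle S^1.)

H_0 = Z,  H_1 = Z.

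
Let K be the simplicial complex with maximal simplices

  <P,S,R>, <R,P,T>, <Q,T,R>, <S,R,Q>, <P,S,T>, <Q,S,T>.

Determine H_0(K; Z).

H_0 ≅ Z.

We work with the vertex ordering P < Q < R < S < T. The simplices of K, each written with vertices in increasing order, are:

  0-simplices (5): P, Q, R, S, T
  1-simplices (9): PR, PS, PT, QR, QS, QT, RS, RT, ST
  2-simplices (6): PRS, PRT, PST, QRS, QRT, QST

Hence C_0 ≅ Z^5, C_1 ≅ Z^9, C_2 ≅ Z^6.

Boundary ∂_1: C_1 → C_0 sends each edge [p,q] (with p < q) to q − p.
The 5×9 boundary matrix has rank 4 and Smith normal form diag(1,1,1,1).

The boundary map ∂_2: C_2 → C_1 maps a triangle to the signed sum of its edges. For instance
  ∂QST = ST − QT + QS,
  ∂QRT = RT − QT + QR.
The 9×6 boundary matrix has rank 5 and Smith normal form diag(1,1,1,1,1).

Now H_k = ker ∂_k / im ∂_{k+1}, so:

  H_0: rank C_0 − rank ∂_1 = 5 − 4 = 1, and the invariant factors of ∂_1 are all 1, so H_0 ≅ Z.

(K is a triangulation of the 2-sphere S^2.)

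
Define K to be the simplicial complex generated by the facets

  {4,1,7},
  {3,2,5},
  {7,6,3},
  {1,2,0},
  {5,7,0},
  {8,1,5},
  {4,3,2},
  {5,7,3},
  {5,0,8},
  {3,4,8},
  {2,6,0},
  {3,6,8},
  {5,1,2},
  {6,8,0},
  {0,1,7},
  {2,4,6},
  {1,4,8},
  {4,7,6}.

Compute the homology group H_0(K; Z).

K has 9 vertices, 27 edges, 18 triangles.
rank ∂_0 = 0, rank ∂_1 = 8 ⇒ b_0 = 9 − 0 − 8 = 1; all invariant factors of ∂_1 are 1 so no torsion. So H_0 ≅ Z.

H_0 ≅ Z.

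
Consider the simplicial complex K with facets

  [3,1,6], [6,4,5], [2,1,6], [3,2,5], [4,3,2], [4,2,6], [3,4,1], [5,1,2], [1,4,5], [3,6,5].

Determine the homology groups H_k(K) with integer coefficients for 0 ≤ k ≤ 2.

Order the vertices as 1 < 2 < 3 < 4 < 5 < 6. Listing each simplex with vertices in this order, K has dimension 2 with simplices:

  0-simplices (6): [1], [2], [3], [4], [5], [6]
  1-simplices (15): [1,2], [1,3], [1,4], [1,5], [1,6], [2,3], [2,4], [2,5], [2,6], [3,4], [3,5], [3,6], [4,5], [4,6], [5,6]
  2-simplices (10): [1,2,5], [1,2,6], [1,3,4], [1,3,6], [1,4,5], [2,3,4], [2,3,5], [2,4,6], [3,5,6], [4,5,6]

giving chain groups C_0 ≅ Z^6, C_1 ≅ Z^15, C_2 ≅ Z^10.

Boundary ∂_1: C_1 → C_0 sends each edge [p,q] (with p < q) to q − p. For instance
  ∂[1,2] = [2] − [1].
As a 6×15 matrix over Z this has rank 5, with invariant factors (1,1,1,1,1).

The boundary map ∂_2: C_2 → C_1 sends each 2-simplex [p,q,r] to [q,r] − [p,r] + [p,q]. For instance
  ∂[1,3,6] = [3,6] − [1,6] + [1,3],
  ∂[2,4,6] = [4,6] − [2,6] + [2,4].
The resulting 15×10 matrix has rank 10, and its Smith normal form has invariant factors (1,1,1,1,1,1,1,1,1,2).

Now H_k = ker ∂_k / im ∂_{k+1}, so:

  H_0: rank C_0 − rank ∂_1 = 6 − 5 = 1, and the invariant factors of ∂_1 are all 1, so H_0 = Z.
  H_1: rank ker ∂_1 − rank ∂_2 = (15 − 5) − 10 = 0, and ∂_2 has invariant factor 2 > 1, so H_1 = Z/2.
  H_2: rank ker ∂_2 − rank ∂_3 = (10 − 10) − 0 = 0, and there is no ∂_3, so H_2 = 0.

H_0 = Z,  H_1 = Z/2,  H_2 = 0.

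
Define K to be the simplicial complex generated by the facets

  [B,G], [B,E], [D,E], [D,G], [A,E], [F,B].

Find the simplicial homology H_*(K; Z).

H_0 = Z,  H_1 = Z.

K has 6 vertices, 6 edges.
rank ∂_0 = 0, rank ∂_1 = 5 ⇒ b_0 = 6 − 0 − 5 = 1; all invariant factors of ∂_1 are 1 so no torsion. So H_0 = Z.
rank ∂_1 = 5, rank ∂_2 = 0 ⇒ b_1 = 6 − 5 − 0 = 1. So H_1 = Z.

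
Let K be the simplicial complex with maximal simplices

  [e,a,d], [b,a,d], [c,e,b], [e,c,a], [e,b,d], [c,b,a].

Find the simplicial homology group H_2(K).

We work with the vertex ordering a < b < c < d < e. The simplices of K, each written with vertices in increasing order, are:

  0-simplices (5): a, b, c, d, e
  1-simplices (9): ab, ac, ad, ae, bc, bd, be, ce, de
  2-simplices (6): abc, abd, ace, ade, bce, bde

Hence C_0 ≅ Z^5, C_1 ≅ Z^9, C_2 ≅ Z^6.

The boundary map ∂_1: C_1 → C_0 sends each edge [p,q] (with p < q) to q − p. For instance
  ∂ad = d − a.
This gives a 5×9 integer matrix of rank 4; reducing to Smith normal form yields diagonal entries (1,1,1,1).

∂_2: C_2 → C_1 sends each 2-simplex [p,q,r] to [q,r] − [p,r] + [p,q]. For instance
  ∂abc = bc − ac + ab,
  ∂ace = ce − ae + ac.
The 9×6 boundary matrix has rank 5 and Smith normal form diag(1,1,1,1,1).

Now H_k = ker ∂_k / im ∂_{k+1}, so:

  H_2: rank ker ∂_2 − rank ∂_3 = (6 − 5) − 0 = 1, and there is no ∂_3, so H_2 = Z.

H_2 = Z.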